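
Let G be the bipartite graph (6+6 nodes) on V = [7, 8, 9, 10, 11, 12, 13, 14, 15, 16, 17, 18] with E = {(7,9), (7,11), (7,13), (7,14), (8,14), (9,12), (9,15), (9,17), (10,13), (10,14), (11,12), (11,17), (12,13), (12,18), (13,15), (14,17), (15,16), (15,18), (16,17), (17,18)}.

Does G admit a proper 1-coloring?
No, G is not 1-colorable

Edge (7,9) forces its endpoints to differ, so 1 color is not enough.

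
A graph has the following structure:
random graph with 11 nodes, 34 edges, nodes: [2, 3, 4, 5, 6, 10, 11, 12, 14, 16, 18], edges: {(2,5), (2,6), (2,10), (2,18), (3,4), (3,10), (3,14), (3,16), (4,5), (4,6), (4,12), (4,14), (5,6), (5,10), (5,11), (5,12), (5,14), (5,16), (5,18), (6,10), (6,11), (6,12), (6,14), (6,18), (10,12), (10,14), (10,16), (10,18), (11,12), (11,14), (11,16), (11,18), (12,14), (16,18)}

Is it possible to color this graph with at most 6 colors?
A valid 6-coloring: color 1: [3, 5]; color 2: [6, 16]; color 3: [4, 10, 11]; color 4: [14, 18]; color 5: [2, 12].
(χ(G) = 5 ≤ 6.)

Yes, G is 6-colorable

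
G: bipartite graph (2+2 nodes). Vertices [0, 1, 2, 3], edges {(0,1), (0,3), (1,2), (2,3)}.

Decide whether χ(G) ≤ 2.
A valid 2-coloring: color 1: [0, 2]; color 2: [1, 3].
(χ(G) = 2 ≤ 2.)

Yes, G is 2-colorable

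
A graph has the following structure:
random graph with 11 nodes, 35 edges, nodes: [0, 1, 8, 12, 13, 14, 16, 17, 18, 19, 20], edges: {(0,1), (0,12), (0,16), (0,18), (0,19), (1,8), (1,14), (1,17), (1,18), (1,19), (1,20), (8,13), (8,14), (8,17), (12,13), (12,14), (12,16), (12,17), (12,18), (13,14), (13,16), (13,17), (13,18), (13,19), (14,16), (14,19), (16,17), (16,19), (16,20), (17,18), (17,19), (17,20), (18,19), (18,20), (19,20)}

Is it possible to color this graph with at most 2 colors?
The clique on vertices [1, 17, 18, 19, 20] has size 5 > 2, so it alone needs 5 colors.

No, G is not 2-colorable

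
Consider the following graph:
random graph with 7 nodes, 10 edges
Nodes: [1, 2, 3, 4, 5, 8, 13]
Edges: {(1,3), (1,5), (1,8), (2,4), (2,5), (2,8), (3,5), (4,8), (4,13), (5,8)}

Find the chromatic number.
Clique number ω(G) = 3 (lower bound: χ ≥ ω).
The clique on [2, 4, 8] has size 3, forcing χ ≥ 3, and the coloring below uses 3 colors, so χ(G) = 3.
A valid 3-coloring: color 1: [4, 5]; color 2: [3, 8, 13]; color 3: [1, 2].

χ(G) = 3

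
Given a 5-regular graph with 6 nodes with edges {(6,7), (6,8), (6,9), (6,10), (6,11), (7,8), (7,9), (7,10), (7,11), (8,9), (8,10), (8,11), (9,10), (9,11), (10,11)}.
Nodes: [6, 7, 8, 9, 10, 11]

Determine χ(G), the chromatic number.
χ(G) = 6

Clique number ω(G) = 6 (lower bound: χ ≥ ω).
The clique on [6, 7, 8, 9, 10, 11] has size 6, forcing χ ≥ 6, and the coloring below uses 6 colors, so χ(G) = 6.
A valid 6-coloring: color 1: [8]; color 2: [6]; color 3: [7]; color 4: [11]; color 5: [10]; color 6: [9].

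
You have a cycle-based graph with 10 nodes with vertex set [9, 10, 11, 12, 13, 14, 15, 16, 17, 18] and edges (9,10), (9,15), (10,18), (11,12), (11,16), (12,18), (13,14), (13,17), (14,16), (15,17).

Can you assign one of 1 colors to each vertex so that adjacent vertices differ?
No, G is not 1-colorable

Edge (9,10) forces its endpoints to differ, so 1 color is not enough.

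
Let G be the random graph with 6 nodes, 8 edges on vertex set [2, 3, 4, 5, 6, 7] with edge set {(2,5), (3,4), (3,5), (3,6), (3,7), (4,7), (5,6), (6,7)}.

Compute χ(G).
χ(G) = 3

Clique number ω(G) = 3 (lower bound: χ ≥ ω).
The clique on [3, 4, 7] has size 3, forcing χ ≥ 3, and the coloring below uses 3 colors, so χ(G) = 3.
A valid 3-coloring: color 1: [2, 3]; color 2: [4, 6]; color 3: [5, 7].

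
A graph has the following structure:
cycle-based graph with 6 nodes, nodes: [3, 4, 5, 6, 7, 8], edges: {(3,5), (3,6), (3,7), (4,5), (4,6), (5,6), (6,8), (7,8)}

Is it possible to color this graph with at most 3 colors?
Yes, G is 3-colorable

A valid 3-coloring: color 1: [6, 7]; color 2: [3, 4, 8]; color 3: [5].
(χ(G) = 3 ≤ 3.)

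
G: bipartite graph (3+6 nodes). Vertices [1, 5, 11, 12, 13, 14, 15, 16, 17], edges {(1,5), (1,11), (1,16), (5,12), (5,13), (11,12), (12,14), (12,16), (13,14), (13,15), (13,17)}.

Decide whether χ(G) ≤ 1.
No, G is not 1-colorable

Edge (1,16) forces its endpoints to differ, so 1 color is not enough.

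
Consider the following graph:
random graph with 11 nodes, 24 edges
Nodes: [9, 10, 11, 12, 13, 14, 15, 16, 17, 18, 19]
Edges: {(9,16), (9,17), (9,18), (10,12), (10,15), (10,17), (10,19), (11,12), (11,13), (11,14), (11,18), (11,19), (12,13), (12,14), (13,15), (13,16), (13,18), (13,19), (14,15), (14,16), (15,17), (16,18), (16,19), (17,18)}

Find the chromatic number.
Clique number ω(G) = 3 (lower bound: χ ≥ ω).
The clique on [9, 16, 18] has size 3, forcing χ ≥ 3, and the coloring below uses 3 colors, so χ(G) = 3.
A valid 3-coloring: color 1: [9, 10, 13, 14]; color 2: [12, 15, 18, 19]; color 3: [11, 16, 17].

χ(G) = 3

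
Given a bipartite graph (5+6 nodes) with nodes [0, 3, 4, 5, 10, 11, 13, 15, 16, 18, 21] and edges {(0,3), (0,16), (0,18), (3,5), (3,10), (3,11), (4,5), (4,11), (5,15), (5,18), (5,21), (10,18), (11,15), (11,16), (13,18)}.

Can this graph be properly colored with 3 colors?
Yes, G is 3-colorable

A valid 3-coloring: color 1: [0, 5, 10, 11, 13]; color 2: [3, 4, 15, 16, 18, 21].
(χ(G) = 2 ≤ 3.)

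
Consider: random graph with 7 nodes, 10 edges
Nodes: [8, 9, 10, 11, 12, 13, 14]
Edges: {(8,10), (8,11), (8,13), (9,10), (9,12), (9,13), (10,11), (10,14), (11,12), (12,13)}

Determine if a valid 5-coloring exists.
Yes, G is 5-colorable

A valid 5-coloring: color 1: [10, 12]; color 2: [11, 13, 14]; color 3: [8, 9].
(χ(G) = 3 ≤ 5.)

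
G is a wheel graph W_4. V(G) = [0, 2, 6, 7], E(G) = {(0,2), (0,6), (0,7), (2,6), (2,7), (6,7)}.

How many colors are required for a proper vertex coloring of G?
χ(G) = 4

Clique number ω(G) = 4 (lower bound: χ ≥ ω).
The clique on [0, 2, 6, 7] has size 4, forcing χ ≥ 4, and the coloring below uses 4 colors, so χ(G) = 4.
A valid 4-coloring: color 1: [0]; color 2: [7]; color 3: [2]; color 4: [6].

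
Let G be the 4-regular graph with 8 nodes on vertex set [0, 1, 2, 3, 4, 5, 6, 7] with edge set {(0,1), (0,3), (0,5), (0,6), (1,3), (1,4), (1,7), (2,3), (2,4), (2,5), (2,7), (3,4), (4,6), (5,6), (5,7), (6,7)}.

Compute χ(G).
Clique number ω(G) = 3 (lower bound: χ ≥ ω).
The clique on [0, 1, 3] has size 3, forcing χ ≥ 3, and the coloring below uses 3 colors, so χ(G) = 3.
A valid 3-coloring: color 1: [1, 2, 6]; color 2: [0, 4, 7]; color 3: [3, 5].

χ(G) = 3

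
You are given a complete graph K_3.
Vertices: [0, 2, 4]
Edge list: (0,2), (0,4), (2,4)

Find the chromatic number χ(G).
χ(G) = 3

Clique number ω(G) = 3 (lower bound: χ ≥ ω).
The clique on [0, 2, 4] has size 3, forcing χ ≥ 3, and the coloring below uses 3 colors, so χ(G) = 3.
A valid 3-coloring: color 1: [2]; color 2: [4]; color 3: [0].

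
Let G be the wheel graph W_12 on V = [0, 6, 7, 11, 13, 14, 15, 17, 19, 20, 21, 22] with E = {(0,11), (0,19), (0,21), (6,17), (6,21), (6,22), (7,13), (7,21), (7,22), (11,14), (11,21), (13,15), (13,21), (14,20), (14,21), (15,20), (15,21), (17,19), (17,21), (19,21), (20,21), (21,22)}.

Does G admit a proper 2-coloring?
The clique on vertices [0, 11, 21] has size 3 > 2, so it alone needs 3 colors.

No, G is not 2-colorable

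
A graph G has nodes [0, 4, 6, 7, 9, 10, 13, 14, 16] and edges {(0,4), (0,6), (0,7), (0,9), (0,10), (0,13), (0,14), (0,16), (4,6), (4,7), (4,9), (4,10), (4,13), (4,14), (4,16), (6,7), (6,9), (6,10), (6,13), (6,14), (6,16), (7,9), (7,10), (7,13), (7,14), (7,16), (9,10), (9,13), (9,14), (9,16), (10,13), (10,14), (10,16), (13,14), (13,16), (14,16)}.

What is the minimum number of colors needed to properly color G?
χ(G) = 9

Clique number ω(G) = 9 (lower bound: χ ≥ ω).
The clique on [0, 4, 6, 7, 9, 10, 13, 14, 16] has size 9, forcing χ ≥ 9, and the coloring below uses 9 colors, so χ(G) = 9.
A valid 9-coloring: color 1: [9]; color 2: [6]; color 3: [4]; color 4: [13]; color 5: [10]; color 6: [7]; color 7: [0]; color 8: [16]; color 9: [14].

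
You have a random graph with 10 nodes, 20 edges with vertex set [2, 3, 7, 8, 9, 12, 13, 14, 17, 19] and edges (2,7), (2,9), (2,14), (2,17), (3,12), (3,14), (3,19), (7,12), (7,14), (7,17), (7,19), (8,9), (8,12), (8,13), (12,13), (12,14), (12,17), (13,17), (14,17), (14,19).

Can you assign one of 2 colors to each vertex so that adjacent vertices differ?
The clique on vertices [2, 7, 14, 17] has size 4 > 2, so it alone needs 4 colors.

No, G is not 2-colorable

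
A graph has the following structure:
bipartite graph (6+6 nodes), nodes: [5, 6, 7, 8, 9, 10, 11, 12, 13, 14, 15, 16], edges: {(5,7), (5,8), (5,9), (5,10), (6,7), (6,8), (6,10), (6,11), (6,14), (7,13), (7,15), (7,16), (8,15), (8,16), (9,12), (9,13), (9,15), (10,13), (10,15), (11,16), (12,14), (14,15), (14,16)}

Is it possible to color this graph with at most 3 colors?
A valid 3-coloring: color 1: [7, 8, 9, 10, 11, 14]; color 2: [5, 6, 12, 13, 15, 16].
(χ(G) = 2 ≤ 3.)

Yes, G is 3-colorable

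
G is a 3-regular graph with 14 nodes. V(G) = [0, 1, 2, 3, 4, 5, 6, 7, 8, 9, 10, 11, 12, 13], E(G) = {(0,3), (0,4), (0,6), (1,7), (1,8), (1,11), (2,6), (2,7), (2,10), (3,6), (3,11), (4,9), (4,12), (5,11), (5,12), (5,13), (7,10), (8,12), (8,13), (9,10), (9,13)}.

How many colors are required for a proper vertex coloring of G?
χ(G) = 3

Clique number ω(G) = 3 (lower bound: χ ≥ ω).
The clique on [0, 3, 6] has size 3, forcing χ ≥ 3, and the coloring below uses 3 colors, so χ(G) = 3.
A valid 3-coloring: color 1: [1, 4, 5, 6, 10]; color 2: [3, 7, 12, 13]; color 3: [0, 2, 8, 9, 11].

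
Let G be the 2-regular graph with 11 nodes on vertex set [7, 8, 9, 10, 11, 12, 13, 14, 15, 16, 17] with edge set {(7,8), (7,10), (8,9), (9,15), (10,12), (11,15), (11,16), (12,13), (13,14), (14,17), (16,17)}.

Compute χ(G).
χ(G) = 3

Clique number ω(G) = 2 (lower bound: χ ≥ ω).
Odd cycle [12, 13, 14, 17, 16, 11, 15, 9, 8, 7, 10] needs 3 colors (χ ≥ 3).
The coloring below uses 3 colors, so χ(G) = 3.
A valid 3-coloring: color 1: [7, 9, 11, 12, 14]; color 2: [8, 10, 13, 15, 17]; color 3: [16].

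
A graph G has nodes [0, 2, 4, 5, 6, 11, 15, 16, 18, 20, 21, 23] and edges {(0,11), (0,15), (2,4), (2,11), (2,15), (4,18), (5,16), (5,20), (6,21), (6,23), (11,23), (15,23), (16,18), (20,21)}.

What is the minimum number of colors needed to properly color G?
χ(G) = 2

Clique number ω(G) = 2 (lower bound: χ ≥ ω).
The graph is bipartite (no odd cycle), so 2 colors suffice: χ(G) = 2.
A valid 2-coloring: color 1: [4, 6, 11, 15, 16, 20]; color 2: [0, 2, 5, 18, 21, 23].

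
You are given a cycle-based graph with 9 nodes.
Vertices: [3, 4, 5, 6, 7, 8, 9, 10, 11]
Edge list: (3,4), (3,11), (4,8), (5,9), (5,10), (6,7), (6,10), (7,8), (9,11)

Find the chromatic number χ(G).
Clique number ω(G) = 2 (lower bound: χ ≥ ω).
Odd cycle [5, 9, 11, 3, 4, 8, 7, 6, 10] needs 3 colors (χ ≥ 3).
The coloring below uses 3 colors, so χ(G) = 3.
A valid 3-coloring: color 1: [4, 5, 6, 11]; color 2: [3, 8, 9, 10]; color 3: [7].

χ(G) = 3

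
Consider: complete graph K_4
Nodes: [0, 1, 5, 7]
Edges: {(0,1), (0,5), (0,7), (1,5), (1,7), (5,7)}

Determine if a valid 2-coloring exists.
The clique on vertices [0, 1, 5, 7] has size 4 > 2, so it alone needs 4 colors.

No, G is not 2-colorable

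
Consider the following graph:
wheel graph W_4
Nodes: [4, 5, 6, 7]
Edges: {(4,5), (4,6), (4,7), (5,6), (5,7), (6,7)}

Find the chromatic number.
χ(G) = 4

Clique number ω(G) = 4 (lower bound: χ ≥ ω).
The clique on [4, 5, 6, 7] has size 4, forcing χ ≥ 4, and the coloring below uses 4 colors, so χ(G) = 4.
A valid 4-coloring: color 1: [6]; color 2: [5]; color 3: [4]; color 4: [7].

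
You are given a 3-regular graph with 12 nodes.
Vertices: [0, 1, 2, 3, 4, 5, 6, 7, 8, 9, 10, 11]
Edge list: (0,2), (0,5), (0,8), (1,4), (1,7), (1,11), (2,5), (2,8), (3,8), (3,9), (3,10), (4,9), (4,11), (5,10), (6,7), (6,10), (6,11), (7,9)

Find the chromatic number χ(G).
χ(G) = 3

Clique number ω(G) = 3 (lower bound: χ ≥ ω).
The clique on [0, 2, 8] has size 3, forcing χ ≥ 3, and the coloring below uses 3 colors, so χ(G) = 3.
A valid 3-coloring: color 1: [0, 9, 10, 11]; color 2: [4, 5, 7, 8]; color 3: [1, 2, 3, 6].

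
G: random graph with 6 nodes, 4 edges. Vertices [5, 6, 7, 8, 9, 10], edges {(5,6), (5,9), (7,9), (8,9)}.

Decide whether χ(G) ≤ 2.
A valid 2-coloring: color 1: [6, 9, 10]; color 2: [5, 7, 8].
(χ(G) = 2 ≤ 2.)

Yes, G is 2-colorable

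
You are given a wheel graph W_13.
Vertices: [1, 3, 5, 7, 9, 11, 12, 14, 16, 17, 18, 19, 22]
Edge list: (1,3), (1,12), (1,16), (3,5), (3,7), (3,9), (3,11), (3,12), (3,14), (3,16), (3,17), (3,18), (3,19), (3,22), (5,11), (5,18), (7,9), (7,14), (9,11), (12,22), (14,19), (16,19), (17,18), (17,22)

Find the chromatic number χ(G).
Clique number ω(G) = 3 (lower bound: χ ≥ ω).
The clique on [1, 3, 16] has size 3, forcing χ ≥ 3, and the coloring below uses 3 colors, so χ(G) = 3.
A valid 3-coloring: color 1: [3]; color 2: [5, 9, 12, 14, 16, 17]; color 3: [1, 7, 11, 18, 19, 22].

χ(G) = 3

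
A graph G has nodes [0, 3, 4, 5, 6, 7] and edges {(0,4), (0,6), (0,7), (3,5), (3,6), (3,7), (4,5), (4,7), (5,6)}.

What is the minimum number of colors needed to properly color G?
χ(G) = 3

Clique number ω(G) = 3 (lower bound: χ ≥ ω).
The clique on [0, 4, 7] has size 3, forcing χ ≥ 3, and the coloring below uses 3 colors, so χ(G) = 3.
A valid 3-coloring: color 1: [4, 6]; color 2: [5, 7]; color 3: [0, 3].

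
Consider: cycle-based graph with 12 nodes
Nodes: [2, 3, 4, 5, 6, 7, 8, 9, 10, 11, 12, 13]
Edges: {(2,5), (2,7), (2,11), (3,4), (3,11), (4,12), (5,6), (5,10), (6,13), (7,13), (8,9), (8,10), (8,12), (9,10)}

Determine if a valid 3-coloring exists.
Yes, G is 3-colorable

A valid 3-coloring: color 1: [4, 5, 8, 11, 13]; color 2: [2, 3, 6, 10, 12]; color 3: [7, 9].
(χ(G) = 3 ≤ 3.)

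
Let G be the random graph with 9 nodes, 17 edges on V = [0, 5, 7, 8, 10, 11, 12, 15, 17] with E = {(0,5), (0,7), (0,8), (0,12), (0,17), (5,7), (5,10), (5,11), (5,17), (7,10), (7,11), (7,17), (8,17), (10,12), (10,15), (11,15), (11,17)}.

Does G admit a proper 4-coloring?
Yes, G is 4-colorable

A valid 4-coloring: color 1: [7, 8, 12, 15]; color 2: [0, 10, 11]; color 3: [17]; color 4: [5].
(χ(G) = 4 ≤ 4.)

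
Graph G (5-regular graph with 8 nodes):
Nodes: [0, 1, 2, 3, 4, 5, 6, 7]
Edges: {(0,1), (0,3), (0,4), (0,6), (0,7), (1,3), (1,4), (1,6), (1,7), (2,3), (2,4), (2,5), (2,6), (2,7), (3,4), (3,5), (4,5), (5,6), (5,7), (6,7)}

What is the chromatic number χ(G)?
Clique number ω(G) = 4 (lower bound: χ ≥ ω).
The clique on [0, 1, 3, 4] has size 4, forcing χ ≥ 4, and the coloring below uses 4 colors, so χ(G) = 4.
A valid 4-coloring: color 1: [3, 7]; color 2: [4, 6]; color 3: [0, 2]; color 4: [1, 5].

χ(G) = 4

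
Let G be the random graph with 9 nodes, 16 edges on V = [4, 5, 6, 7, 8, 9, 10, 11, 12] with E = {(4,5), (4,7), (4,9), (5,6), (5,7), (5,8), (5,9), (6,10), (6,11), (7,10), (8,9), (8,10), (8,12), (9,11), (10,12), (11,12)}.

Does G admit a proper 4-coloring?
A valid 4-coloring: color 1: [5, 10, 11]; color 2: [6, 7, 9, 12]; color 3: [4, 8].
(χ(G) = 3 ≤ 4.)

Yes, G is 4-colorable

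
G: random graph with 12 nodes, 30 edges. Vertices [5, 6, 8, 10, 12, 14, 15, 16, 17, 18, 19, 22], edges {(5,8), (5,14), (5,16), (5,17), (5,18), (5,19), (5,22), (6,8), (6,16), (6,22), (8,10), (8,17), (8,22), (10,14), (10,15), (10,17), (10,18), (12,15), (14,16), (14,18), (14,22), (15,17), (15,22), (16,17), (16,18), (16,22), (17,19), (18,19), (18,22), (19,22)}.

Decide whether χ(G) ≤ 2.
No, G is not 2-colorable

The clique on vertices [5, 14, 16, 18, 22] has size 5 > 2, so it alone needs 5 colors.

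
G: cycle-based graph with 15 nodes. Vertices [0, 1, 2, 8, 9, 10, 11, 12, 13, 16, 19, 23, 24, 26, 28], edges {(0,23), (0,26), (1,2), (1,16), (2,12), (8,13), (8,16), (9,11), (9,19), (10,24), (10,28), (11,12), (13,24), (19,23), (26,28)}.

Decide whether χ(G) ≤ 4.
Yes, G is 4-colorable

A valid 4-coloring: color 1: [0, 2, 8, 11, 19, 24, 28]; color 2: [9, 10, 12, 13, 16, 23, 26]; color 3: [1].
(χ(G) = 3 ≤ 4.)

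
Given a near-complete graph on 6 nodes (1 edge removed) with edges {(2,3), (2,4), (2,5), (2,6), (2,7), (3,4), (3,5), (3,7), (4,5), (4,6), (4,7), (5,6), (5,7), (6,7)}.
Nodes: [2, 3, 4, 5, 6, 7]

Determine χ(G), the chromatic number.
χ(G) = 5

Clique number ω(G) = 5 (lower bound: χ ≥ ω).
The clique on [2, 3, 4, 5, 7] has size 5, forcing χ ≥ 5, and the coloring below uses 5 colors, so χ(G) = 5.
A valid 5-coloring: color 1: [7]; color 2: [2]; color 3: [5]; color 4: [4]; color 5: [3, 6].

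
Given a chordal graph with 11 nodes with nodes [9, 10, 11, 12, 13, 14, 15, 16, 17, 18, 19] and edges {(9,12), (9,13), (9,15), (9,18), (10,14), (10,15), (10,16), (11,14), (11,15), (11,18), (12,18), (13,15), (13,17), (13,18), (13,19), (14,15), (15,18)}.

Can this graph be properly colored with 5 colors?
A valid 5-coloring: color 1: [12, 15, 16, 17, 19]; color 2: [10, 11, 13]; color 3: [14, 18]; color 4: [9].
(χ(G) = 4 ≤ 5.)

Yes, G is 5-colorable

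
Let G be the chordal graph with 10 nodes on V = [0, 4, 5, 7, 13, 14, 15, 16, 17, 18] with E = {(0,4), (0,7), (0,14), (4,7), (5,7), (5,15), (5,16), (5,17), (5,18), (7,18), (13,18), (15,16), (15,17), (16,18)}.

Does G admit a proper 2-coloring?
No, G is not 2-colorable

The clique on vertices [0, 4, 7] has size 3 > 2, so it alone needs 3 colors.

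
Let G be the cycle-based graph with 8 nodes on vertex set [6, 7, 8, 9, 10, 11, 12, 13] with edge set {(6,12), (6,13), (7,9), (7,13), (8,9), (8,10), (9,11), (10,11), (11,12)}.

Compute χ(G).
χ(G) = 2

Clique number ω(G) = 2 (lower bound: χ ≥ ω).
The graph is bipartite (no odd cycle), so 2 colors suffice: χ(G) = 2.
A valid 2-coloring: color 1: [9, 10, 12, 13]; color 2: [6, 7, 8, 11].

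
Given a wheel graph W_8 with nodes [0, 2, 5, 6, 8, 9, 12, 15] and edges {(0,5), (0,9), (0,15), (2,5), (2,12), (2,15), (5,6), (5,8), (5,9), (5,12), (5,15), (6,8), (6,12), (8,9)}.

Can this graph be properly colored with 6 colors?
Yes, G is 6-colorable

A valid 6-coloring: color 1: [5]; color 2: [2, 6, 9]; color 3: [8, 12, 15]; color 4: [0].
(χ(G) = 4 ≤ 6.)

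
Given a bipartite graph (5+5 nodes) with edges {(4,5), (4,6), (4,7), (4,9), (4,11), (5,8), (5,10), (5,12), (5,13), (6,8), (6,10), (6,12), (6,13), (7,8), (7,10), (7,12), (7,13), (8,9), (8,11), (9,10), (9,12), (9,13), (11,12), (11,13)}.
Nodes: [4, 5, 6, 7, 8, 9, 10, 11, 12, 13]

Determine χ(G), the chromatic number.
Clique number ω(G) = 2 (lower bound: χ ≥ ω).
The graph is bipartite (no odd cycle), so 2 colors suffice: χ(G) = 2.
A valid 2-coloring: color 1: [5, 6, 7, 9, 11]; color 2: [4, 8, 10, 12, 13].

χ(G) = 2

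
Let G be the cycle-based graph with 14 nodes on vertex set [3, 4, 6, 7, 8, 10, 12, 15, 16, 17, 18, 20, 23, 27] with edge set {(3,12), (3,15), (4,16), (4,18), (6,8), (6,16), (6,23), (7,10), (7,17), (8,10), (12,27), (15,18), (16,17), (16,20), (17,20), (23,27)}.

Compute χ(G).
Clique number ω(G) = 3 (lower bound: χ ≥ ω).
The clique on [16, 17, 20] has size 3, forcing χ ≥ 3, and the coloring below uses 3 colors, so χ(G) = 3.
A valid 3-coloring: color 1: [3, 7, 8, 16, 18, 23]; color 2: [4, 6, 10, 12, 15, 17]; color 3: [20, 27].

χ(G) = 3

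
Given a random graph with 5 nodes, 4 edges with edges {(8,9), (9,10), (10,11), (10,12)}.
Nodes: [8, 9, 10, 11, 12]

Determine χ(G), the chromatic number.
Clique number ω(G) = 2 (lower bound: χ ≥ ω).
The graph is bipartite (no odd cycle), so 2 colors suffice: χ(G) = 2.
A valid 2-coloring: color 1: [8, 10]; color 2: [9, 11, 12].

χ(G) = 2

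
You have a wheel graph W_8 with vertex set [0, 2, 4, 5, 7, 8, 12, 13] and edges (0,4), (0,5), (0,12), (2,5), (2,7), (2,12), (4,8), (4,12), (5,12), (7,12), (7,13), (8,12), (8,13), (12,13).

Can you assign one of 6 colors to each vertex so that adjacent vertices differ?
A valid 6-coloring: color 1: [12]; color 2: [5, 7, 8]; color 3: [0, 2, 13]; color 4: [4].
(χ(G) = 4 ≤ 6.)

Yes, G is 6-colorable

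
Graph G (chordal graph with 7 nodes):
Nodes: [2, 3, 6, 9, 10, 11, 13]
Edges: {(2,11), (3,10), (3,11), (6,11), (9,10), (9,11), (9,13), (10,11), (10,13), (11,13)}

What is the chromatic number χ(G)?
Clique number ω(G) = 4 (lower bound: χ ≥ ω).
The clique on [9, 10, 11, 13] has size 4, forcing χ ≥ 4, and the coloring below uses 4 colors, so χ(G) = 4.
A valid 4-coloring: color 1: [11]; color 2: [2, 6, 10]; color 3: [3, 9]; color 4: [13].

χ(G) = 4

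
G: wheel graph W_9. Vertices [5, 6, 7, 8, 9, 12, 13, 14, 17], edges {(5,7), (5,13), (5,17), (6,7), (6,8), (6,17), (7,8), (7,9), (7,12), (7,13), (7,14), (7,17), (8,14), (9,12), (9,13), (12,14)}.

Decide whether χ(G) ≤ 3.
Yes, G is 3-colorable

A valid 3-coloring: color 1: [7]; color 2: [8, 12, 13, 17]; color 3: [5, 6, 9, 14].
(χ(G) = 3 ≤ 3.)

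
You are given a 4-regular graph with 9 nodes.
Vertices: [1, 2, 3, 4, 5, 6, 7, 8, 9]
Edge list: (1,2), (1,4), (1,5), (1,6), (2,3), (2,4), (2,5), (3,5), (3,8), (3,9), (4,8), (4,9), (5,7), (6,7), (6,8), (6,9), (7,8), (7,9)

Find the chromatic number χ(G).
χ(G) = 3

Clique number ω(G) = 3 (lower bound: χ ≥ ω).
The clique on [1, 2, 4] has size 3, forcing χ ≥ 3, and the coloring below uses 3 colors, so χ(G) = 3.
A valid 3-coloring: color 1: [1, 3, 7]; color 2: [4, 5, 6]; color 3: [2, 8, 9].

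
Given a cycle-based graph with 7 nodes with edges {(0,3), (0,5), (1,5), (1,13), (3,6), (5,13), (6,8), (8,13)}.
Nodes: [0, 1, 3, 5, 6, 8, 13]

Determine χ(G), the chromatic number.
χ(G) = 3

Clique number ω(G) = 3 (lower bound: χ ≥ ω).
The clique on [1, 5, 13] has size 3, forcing χ ≥ 3, and the coloring below uses 3 colors, so χ(G) = 3.
A valid 3-coloring: color 1: [0, 6, 13]; color 2: [3, 5, 8]; color 3: [1].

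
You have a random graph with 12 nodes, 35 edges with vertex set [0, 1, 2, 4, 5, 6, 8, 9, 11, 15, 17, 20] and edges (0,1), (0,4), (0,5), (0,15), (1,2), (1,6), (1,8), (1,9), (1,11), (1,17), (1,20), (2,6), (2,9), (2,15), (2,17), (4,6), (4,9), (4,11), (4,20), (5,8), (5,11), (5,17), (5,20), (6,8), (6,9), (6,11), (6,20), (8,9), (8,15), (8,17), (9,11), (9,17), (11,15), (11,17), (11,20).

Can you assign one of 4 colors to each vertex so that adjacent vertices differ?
Yes, G is 4-colorable

A valid 4-coloring: color 1: [0, 2, 8, 11]; color 2: [1, 4, 5, 15]; color 3: [6, 17]; color 4: [9, 20].
(χ(G) = 4 ≤ 4.)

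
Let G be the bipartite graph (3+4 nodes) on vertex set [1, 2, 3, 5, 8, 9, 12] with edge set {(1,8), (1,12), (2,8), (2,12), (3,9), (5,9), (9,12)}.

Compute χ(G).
χ(G) = 2

Clique number ω(G) = 2 (lower bound: χ ≥ ω).
The graph is bipartite (no odd cycle), so 2 colors suffice: χ(G) = 2.
A valid 2-coloring: color 1: [1, 2, 9]; color 2: [3, 5, 8, 12].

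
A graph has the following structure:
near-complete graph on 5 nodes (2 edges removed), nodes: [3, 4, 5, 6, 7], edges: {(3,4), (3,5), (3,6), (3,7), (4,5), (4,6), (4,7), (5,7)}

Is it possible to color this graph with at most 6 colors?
Yes, G is 6-colorable

A valid 6-coloring: color 1: [4]; color 2: [3]; color 3: [6, 7]; color 4: [5].
(χ(G) = 4 ≤ 6.)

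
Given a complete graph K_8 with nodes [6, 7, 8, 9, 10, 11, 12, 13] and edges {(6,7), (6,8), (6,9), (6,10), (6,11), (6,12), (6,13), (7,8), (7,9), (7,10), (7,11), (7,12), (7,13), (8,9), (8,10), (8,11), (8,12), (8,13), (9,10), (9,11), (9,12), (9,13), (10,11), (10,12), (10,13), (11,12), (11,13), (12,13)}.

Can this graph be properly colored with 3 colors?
No, G is not 3-colorable

The clique on vertices [6, 7, 8, 9, 10, 11, 12, 13] has size 8 > 3, so it alone needs 8 colors.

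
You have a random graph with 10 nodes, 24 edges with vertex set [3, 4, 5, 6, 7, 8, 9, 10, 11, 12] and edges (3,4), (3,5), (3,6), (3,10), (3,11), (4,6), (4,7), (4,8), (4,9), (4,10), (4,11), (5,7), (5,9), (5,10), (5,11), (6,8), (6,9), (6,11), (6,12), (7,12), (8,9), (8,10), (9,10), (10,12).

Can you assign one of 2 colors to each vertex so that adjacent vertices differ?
The clique on vertices [4, 8, 9, 10] has size 4 > 2, so it alone needs 4 colors.

No, G is not 2-colorable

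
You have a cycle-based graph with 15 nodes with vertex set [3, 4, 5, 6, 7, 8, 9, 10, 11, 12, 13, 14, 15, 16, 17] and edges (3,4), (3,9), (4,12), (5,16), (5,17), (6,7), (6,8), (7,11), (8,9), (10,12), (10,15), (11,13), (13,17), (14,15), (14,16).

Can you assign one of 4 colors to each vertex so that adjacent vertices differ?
Yes, G is 4-colorable

A valid 4-coloring: color 1: [3, 7, 8, 12, 15, 16, 17]; color 2: [4, 5, 6, 9, 10, 13, 14]; color 3: [11].
(χ(G) = 3 ≤ 4.)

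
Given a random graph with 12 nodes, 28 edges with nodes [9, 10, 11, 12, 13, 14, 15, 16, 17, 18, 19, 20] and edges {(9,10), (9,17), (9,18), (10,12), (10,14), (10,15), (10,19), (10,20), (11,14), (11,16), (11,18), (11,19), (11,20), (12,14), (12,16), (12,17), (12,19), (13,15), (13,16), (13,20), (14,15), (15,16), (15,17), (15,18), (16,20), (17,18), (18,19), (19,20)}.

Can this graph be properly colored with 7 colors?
A valid 7-coloring: color 1: [9, 12, 15, 20]; color 2: [10, 16, 18]; color 3: [13, 14, 17, 19]; color 4: [11].
(χ(G) = 4 ≤ 7.)

Yes, G is 7-colorable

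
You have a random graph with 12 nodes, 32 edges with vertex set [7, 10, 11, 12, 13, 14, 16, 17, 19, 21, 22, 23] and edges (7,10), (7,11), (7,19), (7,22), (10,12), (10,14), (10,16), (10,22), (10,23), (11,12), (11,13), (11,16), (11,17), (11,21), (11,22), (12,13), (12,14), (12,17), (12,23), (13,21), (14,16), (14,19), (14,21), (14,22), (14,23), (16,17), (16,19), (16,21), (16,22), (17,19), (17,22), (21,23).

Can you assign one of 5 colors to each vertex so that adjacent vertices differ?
Yes, G is 5-colorable

A valid 5-coloring: color 1: [11, 14]; color 2: [7, 13, 16, 23]; color 3: [12, 19, 21, 22]; color 4: [10, 17].
(χ(G) = 4 ≤ 5.)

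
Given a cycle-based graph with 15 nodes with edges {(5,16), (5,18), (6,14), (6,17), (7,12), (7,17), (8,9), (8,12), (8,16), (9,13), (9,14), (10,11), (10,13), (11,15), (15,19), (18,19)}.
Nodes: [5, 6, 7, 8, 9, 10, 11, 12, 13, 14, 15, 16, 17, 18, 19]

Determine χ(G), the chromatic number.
Clique number ω(G) = 2 (lower bound: χ ≥ ω).
Odd cycle [12, 8, 9, 14, 6, 17, 7] needs 3 colors (χ ≥ 3).
The coloring below uses 3 colors, so χ(G) = 3.
A valid 3-coloring: color 1: [5, 7, 8, 11, 13, 14, 19]; color 2: [9, 10, 12, 15, 16, 17, 18]; color 3: [6].

χ(G) = 3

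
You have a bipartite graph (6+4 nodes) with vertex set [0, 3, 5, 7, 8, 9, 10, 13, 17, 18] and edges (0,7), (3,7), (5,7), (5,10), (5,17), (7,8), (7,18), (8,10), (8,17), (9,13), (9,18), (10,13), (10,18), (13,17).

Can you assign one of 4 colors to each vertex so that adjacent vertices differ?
A valid 4-coloring: color 1: [7, 9, 10, 17]; color 2: [0, 3, 5, 8, 13, 18].
(χ(G) = 2 ≤ 4.)

Yes, G is 4-colorable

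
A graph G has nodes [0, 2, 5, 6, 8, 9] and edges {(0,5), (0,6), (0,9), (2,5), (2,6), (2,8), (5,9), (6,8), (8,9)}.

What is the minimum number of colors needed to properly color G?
χ(G) = 3

Clique number ω(G) = 3 (lower bound: χ ≥ ω).
The clique on [0, 5, 9] has size 3, forcing χ ≥ 3, and the coloring below uses 3 colors, so χ(G) = 3.
A valid 3-coloring: color 1: [6, 9]; color 2: [0, 2]; color 3: [5, 8].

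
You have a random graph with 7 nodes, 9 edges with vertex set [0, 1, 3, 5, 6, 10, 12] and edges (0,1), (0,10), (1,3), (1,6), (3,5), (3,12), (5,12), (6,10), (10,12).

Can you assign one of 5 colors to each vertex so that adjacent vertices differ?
Yes, G is 5-colorable

A valid 5-coloring: color 1: [3, 10]; color 2: [1, 12]; color 3: [0, 5, 6].
(χ(G) = 3 ≤ 5.)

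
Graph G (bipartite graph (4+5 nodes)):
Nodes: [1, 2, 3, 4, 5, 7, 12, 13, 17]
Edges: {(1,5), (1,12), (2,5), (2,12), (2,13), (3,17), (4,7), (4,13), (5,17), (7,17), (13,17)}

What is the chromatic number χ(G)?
Clique number ω(G) = 2 (lower bound: χ ≥ ω).
The graph is bipartite (no odd cycle), so 2 colors suffice: χ(G) = 2.
A valid 2-coloring: color 1: [1, 2, 4, 17]; color 2: [3, 5, 7, 12, 13].

χ(G) = 2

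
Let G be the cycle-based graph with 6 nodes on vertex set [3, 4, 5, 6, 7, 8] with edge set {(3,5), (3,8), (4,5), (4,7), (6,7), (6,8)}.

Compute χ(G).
χ(G) = 2

Clique number ω(G) = 2 (lower bound: χ ≥ ω).
The graph is bipartite (no odd cycle), so 2 colors suffice: χ(G) = 2.
A valid 2-coloring: color 1: [3, 4, 6]; color 2: [5, 7, 8].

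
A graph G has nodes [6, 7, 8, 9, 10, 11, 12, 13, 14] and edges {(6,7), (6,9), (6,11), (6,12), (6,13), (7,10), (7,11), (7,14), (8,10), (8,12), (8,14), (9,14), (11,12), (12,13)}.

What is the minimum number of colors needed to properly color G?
Clique number ω(G) = 3 (lower bound: χ ≥ ω).
The clique on [6, 11, 12] has size 3, forcing χ ≥ 3, and the coloring below uses 3 colors, so χ(G) = 3.
A valid 3-coloring: color 1: [6, 8]; color 2: [7, 9, 12]; color 3: [10, 11, 13, 14].

χ(G) = 3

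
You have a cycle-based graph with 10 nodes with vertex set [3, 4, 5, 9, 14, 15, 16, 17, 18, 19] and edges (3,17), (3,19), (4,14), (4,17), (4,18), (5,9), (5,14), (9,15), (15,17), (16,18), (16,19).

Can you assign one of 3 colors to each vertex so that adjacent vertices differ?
Yes, G is 3-colorable

A valid 3-coloring: color 1: [3, 4, 5, 15, 16]; color 2: [9, 14, 17, 18, 19].
(χ(G) = 2 ≤ 3.)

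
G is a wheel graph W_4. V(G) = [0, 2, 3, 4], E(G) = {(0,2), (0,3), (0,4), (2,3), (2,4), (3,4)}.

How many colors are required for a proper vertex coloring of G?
Clique number ω(G) = 4 (lower bound: χ ≥ ω).
The clique on [0, 2, 3, 4] has size 4, forcing χ ≥ 4, and the coloring below uses 4 colors, so χ(G) = 4.
A valid 4-coloring: color 1: [4]; color 2: [2]; color 3: [3]; color 4: [0].

χ(G) = 4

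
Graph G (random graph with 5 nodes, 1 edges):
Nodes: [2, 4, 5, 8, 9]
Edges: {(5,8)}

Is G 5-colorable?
Yes, G is 5-colorable

A valid 5-coloring: color 1: [2, 4, 5, 9]; color 2: [8].
(χ(G) = 2 ≤ 5.)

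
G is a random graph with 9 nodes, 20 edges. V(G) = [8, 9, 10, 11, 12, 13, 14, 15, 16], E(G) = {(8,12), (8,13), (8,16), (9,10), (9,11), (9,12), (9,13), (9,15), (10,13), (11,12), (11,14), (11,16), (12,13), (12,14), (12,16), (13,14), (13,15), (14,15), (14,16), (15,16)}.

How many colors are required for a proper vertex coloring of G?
Clique number ω(G) = 4 (lower bound: χ ≥ ω).
The clique on [11, 12, 14, 16] has size 4, forcing χ ≥ 4, and the coloring below uses 4 colors, so χ(G) = 4.
A valid 4-coloring: color 1: [10, 12, 15]; color 2: [13, 16]; color 3: [8, 9, 14]; color 4: [11].

χ(G) = 4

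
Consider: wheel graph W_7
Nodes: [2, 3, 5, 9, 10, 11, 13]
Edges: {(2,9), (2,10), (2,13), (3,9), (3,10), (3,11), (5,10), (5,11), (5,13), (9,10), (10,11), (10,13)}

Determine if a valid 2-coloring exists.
No, G is not 2-colorable

The clique on vertices [3, 10, 11] has size 3 > 2, so it alone needs 3 colors.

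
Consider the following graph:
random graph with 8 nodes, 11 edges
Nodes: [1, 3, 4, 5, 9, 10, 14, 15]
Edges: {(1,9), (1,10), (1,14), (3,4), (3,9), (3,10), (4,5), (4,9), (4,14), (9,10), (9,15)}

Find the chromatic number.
Clique number ω(G) = 3 (lower bound: χ ≥ ω).
The clique on [1, 9, 10] has size 3, forcing χ ≥ 3, and the coloring below uses 3 colors, so χ(G) = 3.
A valid 3-coloring: color 1: [5, 9, 14]; color 2: [4, 10, 15]; color 3: [1, 3].

χ(G) = 3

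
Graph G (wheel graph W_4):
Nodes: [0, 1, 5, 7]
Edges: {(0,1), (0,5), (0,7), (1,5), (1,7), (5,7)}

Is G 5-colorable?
A valid 5-coloring: color 1: [0]; color 2: [5]; color 3: [1]; color 4: [7].
(χ(G) = 4 ≤ 5.)

Yes, G is 5-colorable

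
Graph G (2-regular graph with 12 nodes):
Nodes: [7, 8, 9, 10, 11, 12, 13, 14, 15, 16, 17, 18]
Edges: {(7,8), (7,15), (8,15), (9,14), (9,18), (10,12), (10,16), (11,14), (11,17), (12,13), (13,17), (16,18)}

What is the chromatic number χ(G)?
Clique number ω(G) = 3 (lower bound: χ ≥ ω).
The clique on [7, 8, 15] has size 3, forcing χ ≥ 3, and the coloring below uses 3 colors, so χ(G) = 3.
A valid 3-coloring: color 1: [7, 12, 14, 16, 17]; color 2: [8, 9, 10, 11, 13]; color 3: [15, 18].

χ(G) = 3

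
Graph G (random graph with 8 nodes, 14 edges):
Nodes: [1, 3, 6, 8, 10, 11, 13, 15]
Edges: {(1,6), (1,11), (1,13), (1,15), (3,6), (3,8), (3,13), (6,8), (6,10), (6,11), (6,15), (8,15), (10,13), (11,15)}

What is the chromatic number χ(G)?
Clique number ω(G) = 4 (lower bound: χ ≥ ω).
The clique on [1, 6, 11, 15] has size 4, forcing χ ≥ 4, and the coloring below uses 4 colors, so χ(G) = 4.
A valid 4-coloring: color 1: [6, 13]; color 2: [3, 10, 15]; color 3: [1, 8]; color 4: [11].

χ(G) = 4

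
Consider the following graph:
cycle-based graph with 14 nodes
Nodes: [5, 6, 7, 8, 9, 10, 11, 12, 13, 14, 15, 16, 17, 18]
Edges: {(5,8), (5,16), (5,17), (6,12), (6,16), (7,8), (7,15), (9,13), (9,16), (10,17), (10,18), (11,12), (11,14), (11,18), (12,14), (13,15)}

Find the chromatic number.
Clique number ω(G) = 3 (lower bound: χ ≥ ω).
The clique on [11, 12, 14] has size 3, forcing χ ≥ 3, and the coloring below uses 3 colors, so χ(G) = 3.
A valid 3-coloring: color 1: [5, 6, 7, 10, 11, 13]; color 2: [8, 12, 15, 16, 17, 18]; color 3: [9, 14].

χ(G) = 3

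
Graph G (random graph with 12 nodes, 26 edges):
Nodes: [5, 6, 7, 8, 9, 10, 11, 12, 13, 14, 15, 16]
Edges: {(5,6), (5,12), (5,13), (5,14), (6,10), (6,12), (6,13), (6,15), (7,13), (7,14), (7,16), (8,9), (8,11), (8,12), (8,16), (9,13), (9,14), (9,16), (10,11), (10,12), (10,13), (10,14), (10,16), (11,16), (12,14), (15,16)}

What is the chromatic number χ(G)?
χ(G) = 4

Clique number ω(G) = 3 (lower bound: χ ≥ ω).
Suppose a proper 3-coloring c exists. The clique [5, 6, 12] takes 3 distinct colors; by symmetry let c(5) = 1, c(6) = 2, c(12) = 3.
- Vertex 10: neighbors [6, 12] already have colors [2, 3] ⇒ c(10) = 1.
- Vertex 13: neighbors [5, 6] already have colors [1, 2] ⇒ c(13) = 3.
- Vertex 14: neighbors [5, 12] already have colors [1, 3] ⇒ c(14) = 2.
- Vertex 9: neighbors [14, 13] already have colors [2, 3] ⇒ c(9) = 1.
- Vertex 8: neighbors [9, 12] already have colors [1, 3] ⇒ c(8) = 2.
- Vertex 16: neighbors [9, 8] already have colors [1, 2] ⇒ c(16) = 3.
- Vertex 11: neighbors [10, 8, 16] already have colors [1, 2, 3] — all 3 colors blocked. Contradiction.
The forced assignments end in a contradiction, so G has no proper 3-coloring (χ ≥ 4).
The coloring below uses 4 colors, so χ(G) = 4.
A valid 4-coloring: color 1: [13, 14, 16]; color 2: [5, 7, 8, 10, 15]; color 3: [6, 9, 11]; color 4: [12].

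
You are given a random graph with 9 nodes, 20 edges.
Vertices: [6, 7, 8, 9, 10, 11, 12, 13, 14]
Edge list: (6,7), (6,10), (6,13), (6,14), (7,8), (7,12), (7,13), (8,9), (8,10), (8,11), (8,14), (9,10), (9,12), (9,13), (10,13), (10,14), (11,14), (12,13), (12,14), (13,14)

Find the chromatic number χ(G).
Clique number ω(G) = 4 (lower bound: χ ≥ ω).
The clique on [6, 10, 13, 14] has size 4, forcing χ ≥ 4, and the coloring below uses 4 colors, so χ(G) = 4.
A valid 4-coloring: color 1: [8, 13]; color 2: [7, 9, 14]; color 3: [10, 11, 12]; color 4: [6].

χ(G) = 4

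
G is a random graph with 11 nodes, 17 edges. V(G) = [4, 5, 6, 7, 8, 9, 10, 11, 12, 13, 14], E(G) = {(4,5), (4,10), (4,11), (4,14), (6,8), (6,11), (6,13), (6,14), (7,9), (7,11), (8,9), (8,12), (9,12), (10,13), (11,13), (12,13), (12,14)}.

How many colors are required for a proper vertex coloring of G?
Clique number ω(G) = 3 (lower bound: χ ≥ ω).
The clique on [6, 11, 13] has size 3, forcing χ ≥ 3, and the coloring below uses 3 colors, so χ(G) = 3.
A valid 3-coloring: color 1: [5, 10, 11, 12]; color 2: [7, 8, 13, 14]; color 3: [4, 6, 9].

χ(G) = 3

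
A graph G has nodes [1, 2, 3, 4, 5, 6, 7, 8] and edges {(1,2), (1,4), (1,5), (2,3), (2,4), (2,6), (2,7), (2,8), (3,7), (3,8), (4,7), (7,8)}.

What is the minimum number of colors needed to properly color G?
Clique number ω(G) = 4 (lower bound: χ ≥ ω).
The clique on [2, 3, 7, 8] has size 4, forcing χ ≥ 4, and the coloring below uses 4 colors, so χ(G) = 4.
A valid 4-coloring: color 1: [2, 5]; color 2: [1, 6, 7]; color 3: [4, 8]; color 4: [3].

χ(G) = 4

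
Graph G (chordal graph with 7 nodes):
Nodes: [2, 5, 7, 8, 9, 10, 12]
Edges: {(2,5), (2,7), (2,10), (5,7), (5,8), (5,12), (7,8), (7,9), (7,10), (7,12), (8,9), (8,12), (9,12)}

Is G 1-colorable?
The clique on vertices [7, 8, 9, 12] has size 4 > 1, so it alone needs 4 colors.

No, G is not 1-colorable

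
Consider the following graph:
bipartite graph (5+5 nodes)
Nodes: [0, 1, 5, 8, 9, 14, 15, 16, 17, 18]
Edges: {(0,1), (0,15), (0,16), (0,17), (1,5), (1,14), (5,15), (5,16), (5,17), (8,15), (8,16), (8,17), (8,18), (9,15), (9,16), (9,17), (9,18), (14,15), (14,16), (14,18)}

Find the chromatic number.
χ(G) = 2

Clique number ω(G) = 2 (lower bound: χ ≥ ω).
The graph is bipartite (no odd cycle), so 2 colors suffice: χ(G) = 2.
A valid 2-coloring: color 1: [1, 15, 16, 17, 18]; color 2: [0, 5, 8, 9, 14].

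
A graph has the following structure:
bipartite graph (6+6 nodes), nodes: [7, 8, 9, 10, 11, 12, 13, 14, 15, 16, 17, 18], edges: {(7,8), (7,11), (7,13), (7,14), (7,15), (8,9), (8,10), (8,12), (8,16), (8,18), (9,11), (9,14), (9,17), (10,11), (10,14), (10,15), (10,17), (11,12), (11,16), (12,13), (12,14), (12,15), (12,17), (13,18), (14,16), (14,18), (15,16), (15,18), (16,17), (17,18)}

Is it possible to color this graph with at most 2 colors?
Yes, G is 2-colorable

A valid 2-coloring: color 1: [8, 11, 13, 14, 15, 17]; color 2: [7, 9, 10, 12, 16, 18].
(χ(G) = 2 ≤ 2.)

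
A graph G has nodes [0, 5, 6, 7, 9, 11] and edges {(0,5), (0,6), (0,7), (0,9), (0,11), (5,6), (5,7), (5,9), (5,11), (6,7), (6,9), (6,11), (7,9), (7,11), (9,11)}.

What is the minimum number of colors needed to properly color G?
Clique number ω(G) = 6 (lower bound: χ ≥ ω).
The clique on [0, 5, 6, 7, 9, 11] has size 6, forcing χ ≥ 6, and the coloring below uses 6 colors, so χ(G) = 6.
A valid 6-coloring: color 1: [11]; color 2: [5]; color 3: [6]; color 4: [0]; color 5: [7]; color 6: [9].

χ(G) = 6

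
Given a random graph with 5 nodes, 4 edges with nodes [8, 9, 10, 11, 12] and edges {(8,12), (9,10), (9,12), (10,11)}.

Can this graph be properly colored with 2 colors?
Yes, G is 2-colorable

A valid 2-coloring: color 1: [8, 9, 11]; color 2: [10, 12].
(χ(G) = 2 ≤ 2.)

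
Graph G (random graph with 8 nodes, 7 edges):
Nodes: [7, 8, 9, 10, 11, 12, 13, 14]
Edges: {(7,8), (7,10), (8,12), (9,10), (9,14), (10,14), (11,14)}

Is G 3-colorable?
Yes, G is 3-colorable

A valid 3-coloring: color 1: [8, 10, 11, 13]; color 2: [7, 12, 14]; color 3: [9].
(χ(G) = 3 ≤ 3.)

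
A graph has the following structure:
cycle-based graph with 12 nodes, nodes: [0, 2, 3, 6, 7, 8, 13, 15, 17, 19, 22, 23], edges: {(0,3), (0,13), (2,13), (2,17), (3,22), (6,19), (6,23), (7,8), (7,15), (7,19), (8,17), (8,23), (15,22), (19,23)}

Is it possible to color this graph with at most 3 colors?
Yes, G is 3-colorable

A valid 3-coloring: color 1: [3, 7, 13, 17, 23]; color 2: [0, 2, 6, 8, 22]; color 3: [15, 19].
(χ(G) = 3 ≤ 3.)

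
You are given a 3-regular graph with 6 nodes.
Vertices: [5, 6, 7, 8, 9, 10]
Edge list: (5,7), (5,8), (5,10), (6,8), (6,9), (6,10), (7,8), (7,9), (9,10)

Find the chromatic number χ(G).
χ(G) = 3

Clique number ω(G) = 3 (lower bound: χ ≥ ω).
The clique on [6, 9, 10] has size 3, forcing χ ≥ 3, and the coloring below uses 3 colors, so χ(G) = 3.
A valid 3-coloring: color 1: [6, 7]; color 2: [5, 9]; color 3: [8, 10].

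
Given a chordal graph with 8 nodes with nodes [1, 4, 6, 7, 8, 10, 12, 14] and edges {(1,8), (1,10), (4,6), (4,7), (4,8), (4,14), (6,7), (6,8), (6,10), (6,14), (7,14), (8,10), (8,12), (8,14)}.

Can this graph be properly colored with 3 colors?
The clique on vertices [4, 6, 8, 14] has size 4 > 3, so it alone needs 4 colors.

No, G is not 3-colorable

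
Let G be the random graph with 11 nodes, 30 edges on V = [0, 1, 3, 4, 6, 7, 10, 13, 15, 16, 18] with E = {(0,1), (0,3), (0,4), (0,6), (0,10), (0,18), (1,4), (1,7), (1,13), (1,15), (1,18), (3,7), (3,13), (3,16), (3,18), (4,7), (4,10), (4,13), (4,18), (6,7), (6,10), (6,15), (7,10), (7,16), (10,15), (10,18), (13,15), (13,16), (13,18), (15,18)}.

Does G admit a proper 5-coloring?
A valid 5-coloring: color 1: [6, 16, 18]; color 2: [1, 3, 10]; color 3: [0, 7, 13]; color 4: [4, 15].
(χ(G) = 4 ≤ 5.)

Yes, G is 5-colorable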